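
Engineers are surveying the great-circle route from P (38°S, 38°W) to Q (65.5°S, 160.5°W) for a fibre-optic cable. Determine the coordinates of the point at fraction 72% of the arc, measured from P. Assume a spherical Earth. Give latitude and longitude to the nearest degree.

Convert each endpoint to a unit vector on the sphere (x = cos φ cos λ, y = cos φ sin λ, z = sin φ).
The central angle between the endpoints is δ = arccos(p₁·p₂) ≈ 1.176 rad (67.4°).
Interpolate at f = 0.72 with slerp weights a = sin((1−f)δ)/sin δ ≈ 0.350, b = sin(fδ)/sin δ ≈ 0.812.
p = a·p₁ + b·p₂ ≈ (-0.100, -0.282, -0.954); φ = arcsin(p_z) ≈ -72.58°, λ = atan2(p_y, p_x) ≈ -109.45°.

≈ (73°S, 109°W)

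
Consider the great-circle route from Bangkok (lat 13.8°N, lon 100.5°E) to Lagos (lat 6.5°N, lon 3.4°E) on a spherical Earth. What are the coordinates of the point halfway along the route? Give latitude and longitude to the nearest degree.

Write both endpoints as unit vectors p₁, p₂ with components (cos φ cos λ, cos φ sin λ, sin φ).
The central angle between the endpoints is δ = arccos(p₁·p₂) ≈ 1.663 rad (95.3°).
Interpolate at f = 1/2 with slerp weights a = sin((1−f)δ)/sin δ ≈ 0.742, b = sin(fδ)/sin δ ≈ 0.742.
p = a·p₁ + b·p₂ ≈ (0.605, 0.752, 0.261); φ = arcsin(p_z) ≈ 15.13°, λ = atan2(p_y, p_x) ≈ 51.21°.

≈ lat 15°N, lon 51°E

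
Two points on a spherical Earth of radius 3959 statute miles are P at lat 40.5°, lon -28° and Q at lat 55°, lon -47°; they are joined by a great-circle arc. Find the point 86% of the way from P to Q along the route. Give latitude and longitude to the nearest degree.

Write both endpoints as unit vectors p₁, p₂ with components (cos φ cos λ, cos φ sin λ, sin φ).
The central angle between the endpoints is δ = arccos(p₁·p₂) ≈ 0.335 rad (19.2°).
Interpolate at f = 0.86 with slerp weights a = sin((1−f)δ)/sin δ ≈ 0.143, b = sin(fδ)/sin δ ≈ 0.864.
p = a·p₁ + b·p₂ ≈ (0.434, -0.413, 0.801); φ = arcsin(p_z) ≈ 53.18°, λ = atan2(p_y, p_x) ≈ -43.62°.

≈ lat 53°, lon -44°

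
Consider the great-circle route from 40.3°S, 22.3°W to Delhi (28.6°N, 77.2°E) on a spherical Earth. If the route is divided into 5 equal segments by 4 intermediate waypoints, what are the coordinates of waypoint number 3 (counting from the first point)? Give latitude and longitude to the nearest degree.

Convert each endpoint to a unit vector on the sphere (x = cos φ cos λ, y = cos φ sin λ, z = sin φ).
The central angle between the endpoints is δ = arccos(p₁·p₂) ≈ 2.004 rad (114.8°).
Interpolate at f = 3/5 with slerp weights a = sin((1−f)δ)/sin δ ≈ 0.792, b = sin(fδ)/sin δ ≈ 1.028.
p = a·p₁ + b·p₂ ≈ (0.759, 0.651, -0.020); φ = arcsin(p_z) ≈ -1.15°, λ = atan2(p_y, p_x) ≈ 40.63°.

≈ 1°S, 41°E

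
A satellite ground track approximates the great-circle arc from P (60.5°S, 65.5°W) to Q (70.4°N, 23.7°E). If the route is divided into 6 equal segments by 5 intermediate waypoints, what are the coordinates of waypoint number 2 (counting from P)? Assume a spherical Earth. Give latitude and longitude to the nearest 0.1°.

≈ (16.3°S, 38.6°W)

Write both endpoints as unit vectors p₁, p₂ with components (cos φ cos λ, cos φ sin λ, sin φ).
The central angle between the endpoints is δ = arccos(p₁·p₂) ≈ 2.528 rad (144.8°).
Interpolate at f = 2/6 with slerp weights a = sin((1−f)δ)/sin δ ≈ 1.725, b = sin(fδ)/sin δ ≈ 1.296.
p = a·p₁ + b·p₂ ≈ (0.751, -0.598, -0.280); φ = arcsin(p_z) ≈ -16.29°, λ = atan2(p_y, p_x) ≈ -38.56°.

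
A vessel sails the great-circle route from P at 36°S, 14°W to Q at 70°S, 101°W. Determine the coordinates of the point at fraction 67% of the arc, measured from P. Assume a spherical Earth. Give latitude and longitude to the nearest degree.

≈ 66°S, 52°W

The haversine formula gives a central angle δ ≈ 0.968 rad (55.5°) between the endpoints.
Interpolate at f = 0.67 with slerp weights a = sin((1−f)δ)/sin δ ≈ 0.381, b = sin(fδ)/sin δ ≈ 0.733.
p = a·p₁ + b·p₂ ≈ (0.251, -0.321, -0.913); φ = arcsin(p_z) ≈ -65.95°, λ = atan2(p_y, p_x) ≈ -51.91°.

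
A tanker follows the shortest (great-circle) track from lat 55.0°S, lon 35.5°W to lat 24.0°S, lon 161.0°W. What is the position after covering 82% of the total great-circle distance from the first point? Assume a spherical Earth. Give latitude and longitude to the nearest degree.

The haversine formula gives a central angle δ ≈ 1.542 rad (88.3°) between the endpoints.
Interpolate at f = 0.82 with slerp weights a = sin((1−f)δ)/sin δ ≈ 0.274, b = sin(fδ)/sin δ ≈ 0.954.
p = a·p₁ + b·p₂ ≈ (-0.696, -0.375, -0.612); φ = arcsin(p_z) ≈ -37.77°, λ = atan2(p_y, p_x) ≈ -151.68°.

≈ lat 38°S, lon 152°W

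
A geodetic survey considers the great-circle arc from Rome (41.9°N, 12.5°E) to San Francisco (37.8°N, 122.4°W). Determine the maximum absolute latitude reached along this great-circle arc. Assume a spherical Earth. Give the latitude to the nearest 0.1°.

≈ 65.4°N

The great circle lies in the plane with unit normal n̂ = (p₁ × p₂)/|p₁ × p₂|.
Here n̂_z ≈ -0.417; the vertex latitude is φ_max = arccos|n̂_z| ≈ 65.4°.
Check via Clairaut: cos φ_max = |cos φ₁| · sin C = cos(41.9°)·sin(34.0°) ≈ 0.417, again giving ≈ 65.4°.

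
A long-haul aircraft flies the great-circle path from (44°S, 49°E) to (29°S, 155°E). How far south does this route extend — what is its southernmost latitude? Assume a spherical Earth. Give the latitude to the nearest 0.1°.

The great circle lies in the plane with unit normal n̂ = (p₁ × p₂)/|p₁ × p₂|.
Here n̂_z ≈ +0.613; the vertex latitude is φ_max = arccos|n̂_z| ≈ 52.2°.

≈ 52.2°S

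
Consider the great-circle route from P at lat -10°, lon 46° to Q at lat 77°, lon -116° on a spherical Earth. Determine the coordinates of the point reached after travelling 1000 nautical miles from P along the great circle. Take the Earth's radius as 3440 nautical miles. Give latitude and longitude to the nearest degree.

≈ lat 7°, lon 45°

The haversine formula gives a central angle δ ≈ 1.960 rad (112.3°) between the endpoints. The total great-circle distance is δ·R ≈ 1.960 × 3440 ≈ 6744 nmi, so the target fraction is f = 1000/6744 ≈ 0.148.
Interpolate at f ≈ 0.148 with slerp weights a = sin((1−f)δ)/sin δ ≈ 1.076, b = sin(fδ)/sin δ ≈ 0.310.
p = a·p₁ + b·p₂ ≈ (0.705, 0.699, 0.115); φ = arcsin(p_z) ≈ 6.61°, λ = atan2(p_y, p_x) ≈ 44.76°.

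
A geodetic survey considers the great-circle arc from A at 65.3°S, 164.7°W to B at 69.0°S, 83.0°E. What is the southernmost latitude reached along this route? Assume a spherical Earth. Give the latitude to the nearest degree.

≈ 77°S

The great circle lies in the plane with unit normal n̂ = (p₁ × p₂)/|p₁ × p₂|.
Here n̂_z ≈ -0.227; the vertex latitude is φ_max = arccos|n̂_z| ≈ 76.9°.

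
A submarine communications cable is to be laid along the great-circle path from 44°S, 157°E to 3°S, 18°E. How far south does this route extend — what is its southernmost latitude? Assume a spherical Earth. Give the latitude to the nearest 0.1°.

≈ 56.9°S

The great circle lies in the plane with unit normal n̂ = (p₁ × p₂)/|p₁ × p₂|.
Here n̂_z ≈ -0.546; the vertex latitude is φ_max = arccos|n̂_z| ≈ 56.9°.
Check via Clairaut: cos φ_max = |cos φ₁| · sin C = cos(44.0°)·sin(130.6°) ≈ 0.546, again giving ≈ 56.9°.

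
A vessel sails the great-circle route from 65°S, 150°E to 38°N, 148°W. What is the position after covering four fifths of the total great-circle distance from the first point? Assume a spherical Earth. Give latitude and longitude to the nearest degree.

≈ 17°N, 157°W

Convert each endpoint to a unit vector on the sphere (x = cos φ cos λ, y = cos φ sin λ, z = sin φ).
The central angle between the endpoints is δ = arccos(p₁·p₂) ≈ 1.984 rad (113.7°).
Interpolate at f = 4/5 with slerp weights a = sin((1−f)δ)/sin δ ≈ 0.422, b = sin(fδ)/sin δ ≈ 1.092.
p = a·p₁ + b·p₂ ≈ (-0.884, -0.367, 0.290); φ = arcsin(p_z) ≈ 16.84°, λ = atan2(p_y, p_x) ≈ -157.47°.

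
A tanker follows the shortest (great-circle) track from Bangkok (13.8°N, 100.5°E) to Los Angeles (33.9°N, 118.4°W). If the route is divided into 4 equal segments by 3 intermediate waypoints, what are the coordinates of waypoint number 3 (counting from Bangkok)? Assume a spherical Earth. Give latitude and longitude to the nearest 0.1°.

Write both endpoints as unit vectors p₁, p₂ with components (cos φ cos λ, cos φ sin λ, sin φ).
The central angle between the endpoints is δ = arccos(p₁·p₂) ≈ 2.088 rad (119.6°).
Interpolate at f = 3/4 with slerp weights a = sin((1−f)δ)/sin δ ≈ 0.574, b = sin(fδ)/sin δ ≈ 1.150.
p = a·p₁ + b·p₂ ≈ (-0.556, -0.292, 0.778); φ = arcsin(p_z) ≈ 51.11°, λ = atan2(p_y, p_x) ≈ -152.26°.

≈ 51.1°N, 152.3°W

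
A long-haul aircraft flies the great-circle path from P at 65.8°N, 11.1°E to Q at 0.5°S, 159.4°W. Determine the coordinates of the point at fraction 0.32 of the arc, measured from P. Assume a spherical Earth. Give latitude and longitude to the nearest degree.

≈ 77°N, 141°W

Write both endpoints as unit vectors p₁, p₂ with components (cos φ cos λ, cos φ sin λ, sin φ).
The central angle between the endpoints is δ = arccos(p₁·p₂) ≈ 1.996 rad (114.3°).
Interpolate at f = 0.32 with slerp weights a = sin((1−f)δ)/sin δ ≈ 1.073, b = sin(fδ)/sin δ ≈ 0.654.
p = a·p₁ + b·p₂ ≈ (-0.181, -0.146, 0.973); φ = arcsin(p_z) ≈ 76.57°, λ = atan2(p_y, p_x) ≈ -141.19°.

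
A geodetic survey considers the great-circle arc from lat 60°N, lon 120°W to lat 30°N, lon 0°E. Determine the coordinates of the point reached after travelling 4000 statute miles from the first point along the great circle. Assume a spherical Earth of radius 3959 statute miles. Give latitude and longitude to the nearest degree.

Convert each endpoint to a unit vector on the sphere (x = cos φ cos λ, y = cos φ sin λ, z = sin φ).
The central angle between the endpoints is δ = arccos(p₁·p₂) ≈ 1.353 rad (77.5°). The total great-circle distance is δ·R ≈ 1.353 × 3959 ≈ 5355 mi, so the target fraction is f = 4000/5355 ≈ 0.747.
Interpolate at f ≈ 0.747 with slerp weights a = sin((1−f)δ)/sin δ ≈ 0.344, b = sin(fδ)/sin δ ≈ 0.868.
p = a·p₁ + b·p₂ ≈ (0.665, -0.149, 0.731); φ = arcsin(p_z) ≈ 47.01°, λ = atan2(p_y, p_x) ≈ -12.61°.

≈ lat 47°N, lon 13°W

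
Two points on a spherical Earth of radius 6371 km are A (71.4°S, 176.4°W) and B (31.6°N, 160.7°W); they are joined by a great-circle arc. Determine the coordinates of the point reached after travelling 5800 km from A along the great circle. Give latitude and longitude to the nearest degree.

From cos δ = sin φ₁ sin φ₂ + cos φ₁ cos φ₂ cos Δλ, the central angle is δ ≈ 1.808 rad (103.6°). The total great-circle distance is δ·R ≈ 1.808 × 6371 ≈ 11519 km, so the target fraction is f = 5800/11519 ≈ 0.503.
Interpolate at f ≈ 0.503 with slerp weights a = sin((1−f)δ)/sin δ ≈ 0.804, b = sin(fδ)/sin δ ≈ 0.813.
p = a·p₁ + b·p₂ ≈ (-0.909, -0.245, -0.337); φ = arcsin(p_z) ≈ -19.68°, λ = atan2(p_y, p_x) ≈ -164.93°.

≈ (20°S, 165°W)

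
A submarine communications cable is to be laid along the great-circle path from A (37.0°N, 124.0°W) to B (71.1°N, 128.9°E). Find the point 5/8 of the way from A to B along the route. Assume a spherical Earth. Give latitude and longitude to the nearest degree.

From cos δ = sin φ₁ sin φ₂ + cos φ₁ cos φ₂ cos Δλ, the central angle is δ ≈ 1.055 rad (60.4°).
Interpolate at f = 5/8 with slerp weights a = sin((1−f)δ)/sin δ ≈ 0.443, b = sin(fδ)/sin δ ≈ 0.704.
p = a·p₁ + b·p₂ ≈ (-0.341, -0.116, 0.933); φ = arcsin(p_z) ≈ 68.89°, λ = atan2(p_y, p_x) ≈ -161.25°.

≈ (69°N, 161°W)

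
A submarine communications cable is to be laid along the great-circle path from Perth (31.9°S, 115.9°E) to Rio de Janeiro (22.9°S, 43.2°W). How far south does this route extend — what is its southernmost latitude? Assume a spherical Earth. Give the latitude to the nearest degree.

≈ 71°S

The great circle lies in the plane with unit normal n̂ = (p₁ × p₂)/|p₁ × p₂|.
Here n̂_z ≈ -0.328; the vertex latitude is φ_max = arccos|n̂_z| ≈ 70.9°.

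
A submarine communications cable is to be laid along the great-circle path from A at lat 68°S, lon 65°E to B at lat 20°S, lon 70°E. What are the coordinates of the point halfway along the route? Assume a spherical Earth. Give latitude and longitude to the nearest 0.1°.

≈ lat 44.0°S, lon 68.6°E

The haversine formula gives a central angle δ ≈ 0.840 rad (48.1°) between the endpoints.
Interpolate at f = 1/2 with slerp weights a = sin((1−f)δ)/sin δ ≈ 0.548, b = sin(fδ)/sin δ ≈ 0.548.
p = a·p₁ + b·p₂ ≈ (0.263, 0.669, -0.695); φ = arcsin(p_z) ≈ -44.02°, λ = atan2(p_y, p_x) ≈ 68.58°.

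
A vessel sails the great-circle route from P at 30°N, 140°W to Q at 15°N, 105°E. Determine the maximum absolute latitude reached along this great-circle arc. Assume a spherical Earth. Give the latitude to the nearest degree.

≈ 39°N

The great circle lies in the plane with unit normal n̂ = (p₁ × p₂)/|p₁ × p₂|.
Here n̂_z ≈ -0.778; the vertex latitude is φ_max = arccos|n̂_z| ≈ 38.9°.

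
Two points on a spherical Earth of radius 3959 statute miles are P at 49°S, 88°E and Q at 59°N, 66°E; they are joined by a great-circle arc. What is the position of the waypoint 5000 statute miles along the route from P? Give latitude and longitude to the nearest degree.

Write both endpoints as unit vectors p₁, p₂ with components (cos φ cos λ, cos φ sin λ, sin φ).
The central angle between the endpoints is δ = arccos(p₁·p₂) ≈ 1.911 rad (109.5°). The total great-circle distance is δ·R ≈ 1.911 × 3959 ≈ 7565 mi, so the target fraction is f = 5000/7565 ≈ 0.661.
Interpolate at f ≈ 0.661 with slerp weights a = sin((1−f)δ)/sin δ ≈ 0.640, b = sin(fδ)/sin δ ≈ 1.011.
p = a·p₁ + b·p₂ ≈ (0.226, 0.895, 0.383); φ = arcsin(p_z) ≈ 22.54°, λ = atan2(p_y, p_x) ≈ 75.81°.

≈ 23°N, 76°E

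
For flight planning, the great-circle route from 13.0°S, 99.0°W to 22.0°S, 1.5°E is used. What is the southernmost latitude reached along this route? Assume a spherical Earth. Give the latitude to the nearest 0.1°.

The great circle lies in the plane with unit normal n̂ = (p₁ × p₂)/|p₁ × p₂|.
Here n̂_z ≈ +0.891; the vertex latitude is φ_max = arccos|n̂_z| ≈ 27.0°.
Check via Clairaut: cos φ_max = |cos φ₁| · sin C = cos(13.0°)·sin(113.8°) ≈ 0.891, again giving ≈ 27.0°.

≈ 27.0°S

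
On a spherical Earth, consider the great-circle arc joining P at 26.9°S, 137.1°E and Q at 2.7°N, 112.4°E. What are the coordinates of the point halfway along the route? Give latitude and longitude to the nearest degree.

From cos δ = sin φ₁ sin φ₂ + cos φ₁ cos φ₂ cos Δλ, the central angle is δ ≈ 0.663 rad (38.0°).
Interpolate at f = 1/2 with slerp weights a = sin((1−f)δ)/sin δ ≈ 0.529, b = sin(fδ)/sin δ ≈ 0.529.
p = a·p₁ + b·p₂ ≈ (-0.547, 0.809, -0.214); φ = arcsin(p_z) ≈ -12.38°, λ = atan2(p_y, p_x) ≈ 124.04°.

≈ 12°S, 124°E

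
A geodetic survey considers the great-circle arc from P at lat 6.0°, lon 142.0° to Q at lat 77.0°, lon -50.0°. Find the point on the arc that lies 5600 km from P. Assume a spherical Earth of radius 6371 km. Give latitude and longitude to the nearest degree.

≈ lat 56°, lon 146°

Write both endpoints as unit vectors p₁, p₂ with components (cos φ cos λ, cos φ sin λ, sin φ).
The central angle between the endpoints is δ = arccos(p₁·p₂) ≈ 1.688 rad (96.7°). The total great-circle distance is δ·R ≈ 1.688 × 6371 ≈ 10755 km, so the target fraction is f = 5600/10755 ≈ 0.521.
Interpolate at f ≈ 0.521 with slerp weights a = sin((1−f)δ)/sin δ ≈ 0.729, b = sin(fδ)/sin δ ≈ 0.775.
p = a·p₁ + b·p₂ ≈ (-0.459, 0.313, 0.832); φ = arcsin(p_z) ≈ 56.27°, λ = atan2(p_y, p_x) ≈ 145.75°.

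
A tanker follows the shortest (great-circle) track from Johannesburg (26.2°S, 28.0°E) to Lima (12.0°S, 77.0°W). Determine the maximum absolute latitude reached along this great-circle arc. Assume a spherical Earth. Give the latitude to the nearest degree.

The great circle lies in the plane with unit normal n̂ = (p₁ × p₂)/|p₁ × p₂|.
Here n̂_z ≈ -0.856; the vertex latitude is φ_max = arccos|n̂_z| ≈ 31.2°.
Check via Clairaut: cos φ_max = |cos φ₁| · sin C = cos(26.2°)·sin(107.5°) ≈ 0.856, again giving ≈ 31.2°.

≈ 31°S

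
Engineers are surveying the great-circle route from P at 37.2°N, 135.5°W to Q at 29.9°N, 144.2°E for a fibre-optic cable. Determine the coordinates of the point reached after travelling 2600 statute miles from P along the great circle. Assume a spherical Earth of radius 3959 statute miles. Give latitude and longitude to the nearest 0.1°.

The haversine formula gives a central angle δ ≈ 1.140 rad (65.3°) between the endpoints. The total great-circle distance is δ·R ≈ 1.140 × 3959 ≈ 4513 mi, so the target fraction is f = 2600/4513 ≈ 0.576.
Interpolate at f ≈ 0.576 with slerp weights a = sin((1−f)δ)/sin δ ≈ 0.511, b = sin(fδ)/sin δ ≈ 0.672.
p = a·p₁ + b·p₂ ≈ (-0.763, 0.055, 0.644); φ = arcsin(p_z) ≈ 40.10°, λ = atan2(p_y, p_x) ≈ 175.85°.

≈ 40.1°N, 175.9°E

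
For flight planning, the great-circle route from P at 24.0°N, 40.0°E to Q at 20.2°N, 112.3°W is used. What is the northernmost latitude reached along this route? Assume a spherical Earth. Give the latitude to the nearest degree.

The great circle lies in the plane with unit normal n̂ = (p₁ × p₂)/|p₁ × p₂|.
Here n̂_z ≈ -0.507; the vertex latitude is φ_max = arccos|n̂_z| ≈ 59.5°.

≈ 60°N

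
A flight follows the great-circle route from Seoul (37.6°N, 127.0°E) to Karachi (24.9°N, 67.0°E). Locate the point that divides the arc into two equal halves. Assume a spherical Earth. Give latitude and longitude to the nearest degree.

≈ 35°N, 95°E

The haversine formula gives a central angle δ ≈ 0.907 rad (52.0°) between the endpoints.
Interpolate at f = 1/2 with slerp weights a = sin((1−f)δ)/sin δ ≈ 0.556, b = sin(fδ)/sin δ ≈ 0.556.
p = a·p₁ + b·p₂ ≈ (-0.068, 0.816, 0.574); φ = arcsin(p_z) ≈ 35.00°, λ = atan2(p_y, p_x) ≈ 94.77°.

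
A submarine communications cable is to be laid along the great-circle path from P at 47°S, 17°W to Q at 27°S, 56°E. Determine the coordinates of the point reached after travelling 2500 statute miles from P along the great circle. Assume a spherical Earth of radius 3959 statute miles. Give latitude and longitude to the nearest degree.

≈ 40°S, 33°E

Convert each endpoint to a unit vector on the sphere (x = cos φ cos λ, y = cos φ sin λ, z = sin φ).
The central angle between the endpoints is δ = arccos(p₁·p₂) ≈ 1.036 rad (59.4°). The total great-circle distance is δ·R ≈ 1.036 × 3959 ≈ 4101 mi, so the target fraction is f = 2500/4101 ≈ 0.610.
Interpolate at f ≈ 0.610 with slerp weights a = sin((1−f)δ)/sin δ ≈ 0.457, b = sin(fδ)/sin δ ≈ 0.686.
p = a·p₁ + b·p₂ ≈ (0.640, 0.416, -0.646); φ = arcsin(p_z) ≈ -40.24°, λ = atan2(p_y, p_x) ≈ 32.99°.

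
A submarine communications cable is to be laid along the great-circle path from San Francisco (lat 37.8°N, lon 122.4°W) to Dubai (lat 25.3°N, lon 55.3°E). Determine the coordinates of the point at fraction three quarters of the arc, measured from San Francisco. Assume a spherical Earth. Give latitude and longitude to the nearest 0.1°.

≈ lat 54.5°N, lon 53.6°E

Convert each endpoint to a unit vector on the sphere (x = cos φ cos λ, y = cos φ sin λ, z = sin φ).
The central angle between the endpoints is δ = arccos(p₁·p₂) ≈ 2.040 rad (116.9°).
Interpolate at f = 3/4 with slerp weights a = sin((1−f)δ)/sin δ ≈ 0.547, b = sin(fδ)/sin δ ≈ 1.120.
p = a·p₁ + b·p₂ ≈ (0.345, 0.467, 0.814); φ = arcsin(p_z) ≈ 54.49°, λ = atan2(p_y, p_x) ≈ 53.59°.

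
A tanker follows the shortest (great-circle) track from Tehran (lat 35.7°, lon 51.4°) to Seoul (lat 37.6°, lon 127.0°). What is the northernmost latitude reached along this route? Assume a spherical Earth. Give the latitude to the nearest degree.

The great circle lies in the plane with unit normal n̂ = (p₁ × p₂)/|p₁ × p₂|.
Here n̂_z ≈ +0.728; the vertex latitude is φ_max = arccos|n̂_z| ≈ 43.3°.
Check via Clairaut: cos φ_max = |cos φ₁| · sin C = cos(35.7°)·sin(63.6°) ≈ 0.728, again giving ≈ 43.3°.

≈ 43°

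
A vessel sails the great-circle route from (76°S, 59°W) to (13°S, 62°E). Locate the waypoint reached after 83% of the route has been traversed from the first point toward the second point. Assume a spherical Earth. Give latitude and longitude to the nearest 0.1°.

From cos δ = sin φ₁ sin φ₂ + cos φ₁ cos φ₂ cos Δλ, the central angle is δ ≈ 1.474 rad (84.4°).
Interpolate at f = 0.83 with slerp weights a = sin((1−f)δ)/sin δ ≈ 0.249, b = sin(fδ)/sin δ ≈ 0.945.
p = a·p₁ + b·p₂ ≈ (0.463, 0.761, -0.454); φ = arcsin(p_z) ≈ -27.01°, λ = atan2(p_y, p_x) ≈ 58.68°.

≈ (27.0°S, 58.7°E)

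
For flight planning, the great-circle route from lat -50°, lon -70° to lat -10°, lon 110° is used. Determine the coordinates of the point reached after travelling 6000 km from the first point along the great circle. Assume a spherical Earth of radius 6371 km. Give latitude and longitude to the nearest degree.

≈ lat -76°, lon 110°

Write both endpoints as unit vectors p₁, p₂ with components (cos φ cos λ, cos φ sin λ, sin φ).
The central angle between the endpoints is δ = arccos(p₁·p₂) ≈ 2.094 rad (120.0°). The total great-circle distance is δ·R ≈ 2.094 × 6371 ≈ 13343 km, so the target fraction is f = 6000/13343 ≈ 0.450.
Interpolate at f ≈ 0.450 with slerp weights a = sin((1−f)δ)/sin δ ≈ 1.055, b = sin(fδ)/sin δ ≈ 0.934.
p = a·p₁ + b·p₂ ≈ (-0.083, 0.227, -0.970); φ = arcsin(p_z) ≈ -76.04°, λ = atan2(p_y, p_x) ≈ 110.00°.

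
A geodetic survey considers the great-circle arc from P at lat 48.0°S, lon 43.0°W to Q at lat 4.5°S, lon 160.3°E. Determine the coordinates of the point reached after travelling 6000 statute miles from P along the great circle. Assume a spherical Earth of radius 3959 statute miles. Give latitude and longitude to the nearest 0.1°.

≈ lat 39.0°S, lon 174.5°E

Convert each endpoint to a unit vector on the sphere (x = cos φ cos λ, y = cos φ sin λ, z = sin φ).
The central angle between the endpoints is δ = arccos(p₁·p₂) ≈ 2.158 rad (123.7°). The total great-circle distance is δ·R ≈ 2.158 × 3959 ≈ 8545 mi, so the target fraction is f = 6000/8545 ≈ 0.702.
Interpolate at f ≈ 0.702 with slerp weights a = sin((1−f)δ)/sin δ ≈ 0.720, b = sin(fδ)/sin δ ≈ 1.200.
p = a·p₁ + b·p₂ ≈ (-0.773, 0.074, -0.629); φ = arcsin(p_z) ≈ -39.01°, λ = atan2(p_y, p_x) ≈ 174.50°.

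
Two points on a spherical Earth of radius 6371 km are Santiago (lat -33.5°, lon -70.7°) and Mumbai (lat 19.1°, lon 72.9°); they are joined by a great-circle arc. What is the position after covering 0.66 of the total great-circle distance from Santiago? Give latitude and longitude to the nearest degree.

The haversine formula gives a central angle δ ≈ 2.523 rad (144.6°) between the endpoints.
Interpolate at f = 0.66 with slerp weights a = sin((1−f)δ)/sin δ ≈ 1.305, b = sin(fδ)/sin δ ≈ 1.717.
p = a·p₁ + b·p₂ ≈ (0.837, 0.524, -0.158); φ = arcsin(p_z) ≈ -9.11°, λ = atan2(p_y, p_x) ≈ 32.06°.

≈ lat -9°, lon 32°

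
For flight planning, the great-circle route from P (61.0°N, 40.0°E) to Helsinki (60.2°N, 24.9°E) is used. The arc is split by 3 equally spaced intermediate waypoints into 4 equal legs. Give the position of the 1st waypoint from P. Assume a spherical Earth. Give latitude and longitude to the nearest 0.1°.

≈ (61.0°N, 36.2°E)

Write both endpoints as unit vectors p₁, p₂ with components (cos φ cos λ, cos φ sin λ, sin φ).
The central angle between the endpoints is δ = arccos(p₁·p₂) ≈ 0.130 rad (7.4°).
Interpolate at f = 1/4 with slerp weights a = sin((1−f)δ)/sin δ ≈ 0.751, b = sin(fδ)/sin δ ≈ 0.251.
p = a·p₁ + b·p₂ ≈ (0.392, 0.286, 0.874); φ = arcsin(p_z) ≈ 60.96°, λ = atan2(p_y, p_x) ≈ 36.17°.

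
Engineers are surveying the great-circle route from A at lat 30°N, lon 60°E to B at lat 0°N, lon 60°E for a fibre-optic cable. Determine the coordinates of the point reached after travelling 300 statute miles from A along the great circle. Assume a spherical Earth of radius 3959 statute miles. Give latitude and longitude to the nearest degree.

Write both endpoints as unit vectors p₁, p₂ with components (cos φ cos λ, cos φ sin λ, sin φ).
The central angle between the endpoints is δ = arccos(p₁·p₂) ≈ 0.524 rad (30.0°). The total great-circle distance is δ·R ≈ 0.524 × 3959 ≈ 2073 mi, so the target fraction is f = 300/2073 ≈ 0.145.
Interpolate at f ≈ 0.145 with slerp weights a = sin((1−f)δ)/sin δ ≈ 0.866, b = sin(fδ)/sin δ ≈ 0.151.
p = a·p₁ + b·p₂ ≈ (0.451, 0.781, 0.433); φ = arcsin(p_z) ≈ 25.66°, λ = atan2(p_y, p_x) ≈ 60.00°.

≈ lat 26°N, lon 60°E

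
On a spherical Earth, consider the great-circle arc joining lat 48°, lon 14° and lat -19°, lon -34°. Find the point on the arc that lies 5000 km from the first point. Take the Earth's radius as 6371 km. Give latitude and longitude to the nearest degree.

≈ lat 11°, lon -17°

Write both endpoints as unit vectors p₁, p₂ with components (cos φ cos λ, cos φ sin λ, sin φ).
The central angle between the endpoints is δ = arccos(p₁·p₂) ≈ 1.388 rad (79.5°). The total great-circle distance is δ·R ≈ 1.388 × 6371 ≈ 8845 km, so the target fraction is f = 5000/8845 ≈ 0.565.
Interpolate at f ≈ 0.565 with slerp weights a = sin((1−f)δ)/sin δ ≈ 0.577, b = sin(fδ)/sin δ ≈ 0.719.
p = a·p₁ + b·p₂ ≈ (0.938, -0.287, 0.195); φ = arcsin(p_z) ≈ 11.24°, λ = atan2(p_y, p_x) ≈ -16.99°.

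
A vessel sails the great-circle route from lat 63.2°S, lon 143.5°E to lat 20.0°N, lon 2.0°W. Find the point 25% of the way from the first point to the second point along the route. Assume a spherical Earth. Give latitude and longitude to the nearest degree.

≈ lat 68°S, lon 59°E

Write both endpoints as unit vectors p₁, p₂ with components (cos φ cos λ, cos φ sin λ, sin φ).
The central angle between the endpoints is δ = arccos(p₁·p₂) ≈ 2.284 rad (130.9°).
Interpolate at f = 0.25 with slerp weights a = sin((1−f)δ)/sin δ ≈ 1.309, b = sin(fδ)/sin δ ≈ 0.715.
p = a·p₁ + b·p₂ ≈ (0.197, 0.328, -0.924); φ = arcsin(p_z) ≈ -67.53°, λ = atan2(p_y, p_x) ≈ 59.00°.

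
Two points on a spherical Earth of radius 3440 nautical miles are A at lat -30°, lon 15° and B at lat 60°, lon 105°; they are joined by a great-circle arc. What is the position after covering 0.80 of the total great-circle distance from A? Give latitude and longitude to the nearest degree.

Convert each endpoint to a unit vector on the sphere (x = cos φ cos λ, y = cos φ sin λ, z = sin φ).
The central angle between the endpoints is δ = arccos(p₁·p₂) ≈ 2.019 rad (115.7°).
Interpolate at f = 0.80 with slerp weights a = sin((1−f)δ)/sin δ ≈ 0.436, b = sin(fδ)/sin δ ≈ 1.108.
p = a·p₁ + b·p₂ ≈ (0.221, 0.633, 0.742); φ = arcsin(p_z) ≈ 47.90°, λ = atan2(p_y, p_x) ≈ 70.74°.

≈ lat 48°, lon 71°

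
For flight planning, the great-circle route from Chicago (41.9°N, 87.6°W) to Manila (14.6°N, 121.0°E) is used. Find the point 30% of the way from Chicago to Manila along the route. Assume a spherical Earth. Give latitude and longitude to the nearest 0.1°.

≈ 65.7°N, 134.9°W

From cos δ = sin φ₁ sin φ₂ + cos φ₁ cos φ₂ cos Δλ, the central angle is δ ≈ 2.053 rad (117.6°).
Interpolate at f = 0.30 with slerp weights a = sin((1−f)δ)/sin δ ≈ 1.119, b = sin(fδ)/sin δ ≈ 0.652.
p = a·p₁ + b·p₂ ≈ (-0.290, -0.291, 0.912); φ = arcsin(p_z) ≈ 65.73°, λ = atan2(p_y, p_x) ≈ -134.92°.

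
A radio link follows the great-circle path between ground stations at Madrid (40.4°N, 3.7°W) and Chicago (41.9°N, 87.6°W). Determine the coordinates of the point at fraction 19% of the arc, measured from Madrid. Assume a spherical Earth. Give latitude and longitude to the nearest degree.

From cos δ = sin φ₁ sin φ₂ + cos φ₁ cos φ₂ cos Δλ, the central angle is δ ≈ 1.055 rad (60.5°).
Interpolate at f = 0.19 with slerp weights a = sin((1−f)δ)/sin δ ≈ 0.867, b = sin(fδ)/sin δ ≈ 0.229.
p = a·p₁ + b·p₂ ≈ (0.666, -0.213, 0.715); φ = arcsin(p_z) ≈ 45.63°, λ = atan2(p_y, p_x) ≈ -17.72°.

≈ (46°N, 18°W)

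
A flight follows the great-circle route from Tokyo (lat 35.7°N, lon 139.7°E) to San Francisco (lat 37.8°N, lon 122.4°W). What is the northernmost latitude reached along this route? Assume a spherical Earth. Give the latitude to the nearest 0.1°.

The great circle lies in the plane with unit normal n̂ = (p₁ × p₂)/|p₁ × p₂|.
Here n̂_z ≈ +0.660; the vertex latitude is φ_max = arccos|n̂_z| ≈ 48.7°.
Check via Clairaut: cos φ_max = |cos φ₁| · sin C = cos(35.7°)·sin(54.4°) ≈ 0.660, again giving ≈ 48.7°.

≈ 48.7°N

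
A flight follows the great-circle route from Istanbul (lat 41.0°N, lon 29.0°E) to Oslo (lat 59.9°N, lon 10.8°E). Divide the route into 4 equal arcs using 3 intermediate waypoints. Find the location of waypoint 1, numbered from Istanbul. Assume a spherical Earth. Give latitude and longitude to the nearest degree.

≈ lat 46°N, lon 26°E

Convert each endpoint to a unit vector on the sphere (x = cos φ cos λ, y = cos φ sin λ, z = sin φ).
The central angle between the endpoints is δ = arccos(p₁·p₂) ≈ 0.384 rad (22.0°).
Interpolate at f = 1/4 with slerp weights a = sin((1−f)δ)/sin δ ≈ 0.758, b = sin(fδ)/sin δ ≈ 0.256.
p = a·p₁ + b·p₂ ≈ (0.627, 0.301, 0.719); φ = arcsin(p_z) ≈ 45.95°, λ = atan2(p_y, p_x) ≈ 25.70°.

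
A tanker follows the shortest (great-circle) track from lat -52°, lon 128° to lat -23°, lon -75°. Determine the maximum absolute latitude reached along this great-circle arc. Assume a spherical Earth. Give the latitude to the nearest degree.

≈ -77°

The great circle lies in the plane with unit normal n̂ = (p₁ × p₂)/|p₁ × p₂|.
Here n̂_z ≈ +0.227; the vertex latitude is φ_max = arccos|n̂_z| ≈ 76.9°.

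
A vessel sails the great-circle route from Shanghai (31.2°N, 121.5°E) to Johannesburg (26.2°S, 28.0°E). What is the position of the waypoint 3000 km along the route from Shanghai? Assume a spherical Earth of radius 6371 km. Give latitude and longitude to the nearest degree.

Convert each endpoint to a unit vector on the sphere (x = cos φ cos λ, y = cos φ sin λ, z = sin φ).
The central angle between the endpoints is δ = arccos(p₁·p₂) ≈ 1.850 rad (106.0°). The total great-circle distance is δ·R ≈ 1.850 × 6371 ≈ 11786 km, so the target fraction is f = 3000/11786 ≈ 0.255.
Interpolate at f ≈ 0.255 with slerp weights a = sin((1−f)δ)/sin δ ≈ 1.021, b = sin(fδ)/sin δ ≈ 0.472.
p = a·p₁ + b·p₂ ≈ (-0.083, 0.944, 0.321); φ = arcsin(p_z) ≈ 18.70°, λ = atan2(p_y, p_x) ≈ 95.00°.

≈ (19°N, 95°E)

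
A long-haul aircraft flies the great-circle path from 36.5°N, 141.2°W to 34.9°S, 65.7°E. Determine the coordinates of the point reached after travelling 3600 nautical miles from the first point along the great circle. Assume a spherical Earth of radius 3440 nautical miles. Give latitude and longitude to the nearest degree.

≈ 15°N, 156°E

Write both endpoints as unit vectors p₁, p₂ with components (cos φ cos λ, cos φ sin λ, sin φ).
The central angle between the endpoints is δ = arccos(p₁·p₂) ≈ 2.761 rad (158.2°). The total great-circle distance is δ·R ≈ 2.761 × 3440 ≈ 9496 nmi, so the target fraction is f = 3600/9496 ≈ 0.379.
Interpolate at f ≈ 0.379 with slerp weights a = sin((1−f)δ)/sin δ ≈ 2.661, b = sin(fδ)/sin δ ≈ 2.328.
p = a·p₁ + b·p₂ ≈ (-0.882, 0.399, 0.251); φ = arcsin(p_z) ≈ 14.55°, λ = atan2(p_y, p_x) ≈ 155.63°.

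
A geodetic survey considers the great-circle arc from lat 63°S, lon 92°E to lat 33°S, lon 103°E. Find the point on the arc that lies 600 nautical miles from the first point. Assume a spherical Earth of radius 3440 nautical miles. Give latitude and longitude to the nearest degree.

≈ lat 53°S, lon 97°E

The haversine formula gives a central angle δ ≈ 0.537 rad (30.8°) between the endpoints. The total great-circle distance is δ·R ≈ 0.537 × 3440 ≈ 1849 nmi, so the target fraction is f = 600/1849 ≈ 0.325.
Interpolate at f ≈ 0.325 with slerp weights a = sin((1−f)δ)/sin δ ≈ 0.694, b = sin(fδ)/sin δ ≈ 0.339.
p = a·p₁ + b·p₂ ≈ (-0.075, 0.592, -0.803); φ = arcsin(p_z) ≈ -53.38°, λ = atan2(p_y, p_x) ≈ 97.22°.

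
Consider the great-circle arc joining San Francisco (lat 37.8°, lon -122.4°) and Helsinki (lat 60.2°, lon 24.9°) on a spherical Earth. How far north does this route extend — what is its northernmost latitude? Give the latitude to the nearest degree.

≈ 77°

The great circle lies in the plane with unit normal n̂ = (p₁ × p₂)/|p₁ × p₂|.
Here n̂_z ≈ +0.217; the vertex latitude is φ_max = arccos|n̂_z| ≈ 77.5°.
Check via Clairaut: cos φ_max = |cos φ₁| · sin C = cos(37.8°)·sin(15.9°) ≈ 0.217, again giving ≈ 77.5°.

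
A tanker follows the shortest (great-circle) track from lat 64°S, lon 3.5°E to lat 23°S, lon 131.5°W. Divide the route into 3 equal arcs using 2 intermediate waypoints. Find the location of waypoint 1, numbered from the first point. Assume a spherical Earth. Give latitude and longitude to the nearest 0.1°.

≈ lat 71.4°S, lon 76.2°W

From cos δ = sin φ₁ sin φ₂ + cos φ₁ cos φ₂ cos Δλ, the central angle is δ ≈ 1.505 rad (86.2°).
Interpolate at f = 1/3 with slerp weights a = sin((1−f)δ)/sin δ ≈ 0.845, b = sin(fδ)/sin δ ≈ 0.482.
p = a·p₁ + b·p₂ ≈ (0.076, -0.310, -0.948); φ = arcsin(p_z) ≈ -71.41°, λ = atan2(p_y, p_x) ≈ -76.24°.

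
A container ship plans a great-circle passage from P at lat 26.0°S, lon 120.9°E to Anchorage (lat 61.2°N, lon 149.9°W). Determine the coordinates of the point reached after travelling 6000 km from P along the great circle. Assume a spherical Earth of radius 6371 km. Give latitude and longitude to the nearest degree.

Write both endpoints as unit vectors p₁, p₂ with components (cos φ cos λ, cos φ sin λ, sin φ).
The central angle between the endpoints is δ = arccos(p₁·p₂) ≈ 1.959 rad (112.2°). The total great-circle distance is δ·R ≈ 1.959 × 6371 ≈ 12478 km, so the target fraction is f = 6000/12478 ≈ 0.481.
Interpolate at f ≈ 0.481 with slerp weights a = sin((1−f)δ)/sin δ ≈ 0.919, b = sin(fδ)/sin δ ≈ 0.873.
p = a·p₁ + b·p₂ ≈ (-0.788, 0.497, 0.363); φ = arcsin(p_z) ≈ 21.27°, λ = atan2(p_y, p_x) ≈ 147.74°.

≈ lat 21°N, lon 148°E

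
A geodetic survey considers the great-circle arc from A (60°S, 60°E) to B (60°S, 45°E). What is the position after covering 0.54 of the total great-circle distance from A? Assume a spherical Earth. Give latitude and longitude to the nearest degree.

The haversine formula gives a central angle δ ≈ 0.131 rad (7.5°) between the endpoints.
Interpolate at f = 0.54 with slerp weights a = sin((1−f)δ)/sin δ ≈ 0.461, b = sin(fδ)/sin δ ≈ 0.541.
p = a·p₁ + b·p₂ ≈ (0.307, 0.391, -0.868); φ = arcsin(p_z) ≈ -60.21°, λ = atan2(p_y, p_x) ≈ 51.90°.

≈ (60°S, 52°E)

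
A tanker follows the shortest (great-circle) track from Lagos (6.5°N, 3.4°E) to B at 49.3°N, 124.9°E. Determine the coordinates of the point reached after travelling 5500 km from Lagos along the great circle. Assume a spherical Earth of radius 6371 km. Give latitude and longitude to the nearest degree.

Write both endpoints as unit vectors p₁, p₂ with components (cos φ cos λ, cos φ sin λ, sin φ).
The central angle between the endpoints is δ = arccos(p₁·p₂) ≈ 1.826 rad (104.6°). The total great-circle distance is δ·R ≈ 1.826 × 6371 ≈ 11635 km, so the target fraction is f = 5500/11635 ≈ 0.473.
Interpolate at f ≈ 0.473 with slerp weights a = sin((1−f)δ)/sin δ ≈ 0.848, b = sin(fδ)/sin δ ≈ 0.785.
p = a·p₁ + b·p₂ ≈ (0.548, 0.470, 0.692); φ = arcsin(p_z) ≈ 43.75°, λ = atan2(p_y, p_x) ≈ 40.60°.

≈ 44°N, 41°E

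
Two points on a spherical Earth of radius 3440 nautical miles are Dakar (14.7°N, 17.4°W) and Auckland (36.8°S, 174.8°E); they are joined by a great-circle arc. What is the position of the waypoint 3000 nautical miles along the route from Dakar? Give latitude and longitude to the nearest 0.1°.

Convert each endpoint to a unit vector on the sphere (x = cos φ cos λ, y = cos φ sin λ, z = sin φ).
The central angle between the endpoints is δ = arccos(p₁·p₂) ≈ 2.712 rad (155.4°). The total great-circle distance is δ·R ≈ 2.712 × 3440 ≈ 9328 nmi, so the target fraction is f = 3000/9328 ≈ 0.322.
Interpolate at f ≈ 0.322 with slerp weights a = sin((1−f)δ)/sin δ ≈ 2.313, b = sin(fδ)/sin δ ≈ 1.837.
p = a·p₁ + b·p₂ ≈ (0.670, -0.536, -0.514); φ = arcsin(p_z) ≈ -30.90°, λ = atan2(p_y, p_x) ≈ -38.64°.

≈ 30.9°S, 38.6°W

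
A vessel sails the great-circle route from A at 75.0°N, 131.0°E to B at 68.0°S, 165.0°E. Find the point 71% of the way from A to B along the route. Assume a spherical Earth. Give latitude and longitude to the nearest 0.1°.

≈ 26.6°S, 154.2°E

From cos δ = sin φ₁ sin φ₂ + cos φ₁ cos φ₂ cos Δλ, the central angle is δ ≈ 2.524 rad (144.6°).
Interpolate at f = 0.71 with slerp weights a = sin((1−f)δ)/sin δ ≈ 1.154, b = sin(fδ)/sin δ ≈ 1.685.
p = a·p₁ + b·p₂ ≈ (-0.805, 0.389, -0.447); φ = arcsin(p_z) ≈ -26.57°, λ = atan2(p_y, p_x) ≈ 154.24°.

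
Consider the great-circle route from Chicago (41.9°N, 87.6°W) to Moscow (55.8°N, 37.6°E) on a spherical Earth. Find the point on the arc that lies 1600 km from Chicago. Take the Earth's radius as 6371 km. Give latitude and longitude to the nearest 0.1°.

≈ (54.0°N, 75.8°W)

From cos δ = sin φ₁ sin φ₂ + cos φ₁ cos φ₂ cos Δλ, the central angle is δ ≈ 1.254 rad (71.9°). The total great-circle distance is δ·R ≈ 1.254 × 6371 ≈ 7991 km, so the target fraction is f = 1600/7991 ≈ 0.200.
Interpolate at f ≈ 0.200 with slerp weights a = sin((1−f)δ)/sin δ ≈ 0.887, b = sin(fδ)/sin δ ≈ 0.261.
p = a·p₁ + b·p₂ ≈ (0.144, -0.570, 0.809); φ = arcsin(p_z) ≈ 53.98°, λ = atan2(p_y, p_x) ≈ -75.82°.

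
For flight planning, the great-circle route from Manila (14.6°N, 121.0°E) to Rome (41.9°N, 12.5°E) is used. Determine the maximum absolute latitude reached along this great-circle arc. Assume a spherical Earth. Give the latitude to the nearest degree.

The great circle lies in the plane with unit normal n̂ = (p₁ × p₂)/|p₁ × p₂|.
Here n̂_z ≈ -0.684; the vertex latitude is φ_max = arccos|n̂_z| ≈ 46.8°.

≈ 47°N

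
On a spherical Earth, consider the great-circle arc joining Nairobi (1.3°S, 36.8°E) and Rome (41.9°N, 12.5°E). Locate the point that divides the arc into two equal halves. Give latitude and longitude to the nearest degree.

Write both endpoints as unit vectors p₁, p₂ with components (cos φ cos λ, cos φ sin λ, sin φ).
The central angle between the endpoints is δ = arccos(p₁·p₂) ≈ 0.846 rad (48.5°).
Interpolate at f = 1/2 with slerp weights a = sin((1−f)δ)/sin δ ≈ 0.548, b = sin(fδ)/sin δ ≈ 0.548.
p = a·p₁ + b·p₂ ≈ (0.837, 0.417, 0.354); φ = arcsin(p_z) ≈ 20.72°, λ = atan2(p_y, p_x) ≈ 26.46°.

≈ (21°N, 26°E)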